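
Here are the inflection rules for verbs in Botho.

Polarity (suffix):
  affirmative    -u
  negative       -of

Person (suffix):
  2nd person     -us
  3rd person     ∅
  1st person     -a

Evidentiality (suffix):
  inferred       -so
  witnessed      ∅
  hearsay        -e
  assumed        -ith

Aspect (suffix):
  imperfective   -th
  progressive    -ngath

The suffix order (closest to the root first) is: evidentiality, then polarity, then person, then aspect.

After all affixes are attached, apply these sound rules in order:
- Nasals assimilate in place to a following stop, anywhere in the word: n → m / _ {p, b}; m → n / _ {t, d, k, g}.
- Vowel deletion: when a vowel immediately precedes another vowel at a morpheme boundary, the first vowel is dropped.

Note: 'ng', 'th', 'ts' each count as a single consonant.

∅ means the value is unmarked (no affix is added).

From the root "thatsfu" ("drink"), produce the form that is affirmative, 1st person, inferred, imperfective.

Attach evidentiality inferred -so → thatsfuso.
Attach polarity affirmative -u → thatsfusou.
Attach person 1st person -a → thatsfusoua.
Attach aspect imperfective -th → thatsfusouath.
Nasal assimilation: no change.
Apply vowel deletion: thatsfusouath → thatsfusath.

thatsfusath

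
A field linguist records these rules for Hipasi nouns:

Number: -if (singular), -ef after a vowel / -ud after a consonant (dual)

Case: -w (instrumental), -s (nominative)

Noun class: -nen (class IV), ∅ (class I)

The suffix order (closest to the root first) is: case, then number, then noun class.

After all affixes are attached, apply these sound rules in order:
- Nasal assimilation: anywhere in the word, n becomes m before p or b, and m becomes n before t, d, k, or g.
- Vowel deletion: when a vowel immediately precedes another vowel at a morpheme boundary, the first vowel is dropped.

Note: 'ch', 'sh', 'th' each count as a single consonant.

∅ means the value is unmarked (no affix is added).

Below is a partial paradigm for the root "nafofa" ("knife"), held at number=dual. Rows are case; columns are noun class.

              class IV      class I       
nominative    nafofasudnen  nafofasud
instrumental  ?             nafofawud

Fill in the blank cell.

nafofawudnen

Attach case instrumental -w → nafofaw.
Attach number dual -ud (after consonant 'w') → nafofawud.
Attach noun class class IV -nen → nafofawudnen.
Nasal assimilation: no change.
Vowel deletion: no change.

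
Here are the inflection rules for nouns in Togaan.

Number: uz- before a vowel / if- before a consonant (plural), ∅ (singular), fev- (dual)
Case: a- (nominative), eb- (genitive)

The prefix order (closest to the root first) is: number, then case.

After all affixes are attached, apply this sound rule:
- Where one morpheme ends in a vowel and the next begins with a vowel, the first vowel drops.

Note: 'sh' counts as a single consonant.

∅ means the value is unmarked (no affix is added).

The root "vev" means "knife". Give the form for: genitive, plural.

Attach number plural if- (before consonant 'v') → ifvev.
Attach case genitive eb- → ebifvev.
Vowel deletion: no change.

ebifvev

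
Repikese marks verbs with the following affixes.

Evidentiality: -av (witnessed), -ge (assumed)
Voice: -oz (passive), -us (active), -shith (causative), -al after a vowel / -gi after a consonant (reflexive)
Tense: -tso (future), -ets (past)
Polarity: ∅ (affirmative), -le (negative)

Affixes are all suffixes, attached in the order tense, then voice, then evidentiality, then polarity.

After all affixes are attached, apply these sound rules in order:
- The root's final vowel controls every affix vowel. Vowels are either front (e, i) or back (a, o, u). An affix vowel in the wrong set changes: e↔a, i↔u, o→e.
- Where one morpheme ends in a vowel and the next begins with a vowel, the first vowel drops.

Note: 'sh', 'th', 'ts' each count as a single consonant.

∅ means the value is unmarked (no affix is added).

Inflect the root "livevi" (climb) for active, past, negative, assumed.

Attach tense past -ets → liveviets.
Attach voice active -us → livevietsus.
Attach evidentiality assumed -ge → livevietsusge.
Attach polarity negative -le → livevietsusgele.
Apply vowel harmony: livevietsusgele → livevietsisgele.
Apply vowel deletion: livevietsisgele → livevetsisgele.

livevetsisgele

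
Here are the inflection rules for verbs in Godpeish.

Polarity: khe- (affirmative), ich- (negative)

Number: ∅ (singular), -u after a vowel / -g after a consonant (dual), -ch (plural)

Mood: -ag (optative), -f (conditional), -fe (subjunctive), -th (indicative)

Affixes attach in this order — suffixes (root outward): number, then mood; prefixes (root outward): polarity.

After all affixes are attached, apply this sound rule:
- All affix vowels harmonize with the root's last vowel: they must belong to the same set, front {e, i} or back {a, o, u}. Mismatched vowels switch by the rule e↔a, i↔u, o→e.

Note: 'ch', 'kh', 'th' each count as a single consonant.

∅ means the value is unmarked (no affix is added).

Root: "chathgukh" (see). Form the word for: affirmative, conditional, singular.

Attach polarity affirmative khe- → khechathgukh.
number = singular: zero marking, form stays khechathgukh.
Attach mood conditional -f → khechathgukhf.
Apply vowel harmony: khechathgukhf → khachathgukhf.

khachathgukhf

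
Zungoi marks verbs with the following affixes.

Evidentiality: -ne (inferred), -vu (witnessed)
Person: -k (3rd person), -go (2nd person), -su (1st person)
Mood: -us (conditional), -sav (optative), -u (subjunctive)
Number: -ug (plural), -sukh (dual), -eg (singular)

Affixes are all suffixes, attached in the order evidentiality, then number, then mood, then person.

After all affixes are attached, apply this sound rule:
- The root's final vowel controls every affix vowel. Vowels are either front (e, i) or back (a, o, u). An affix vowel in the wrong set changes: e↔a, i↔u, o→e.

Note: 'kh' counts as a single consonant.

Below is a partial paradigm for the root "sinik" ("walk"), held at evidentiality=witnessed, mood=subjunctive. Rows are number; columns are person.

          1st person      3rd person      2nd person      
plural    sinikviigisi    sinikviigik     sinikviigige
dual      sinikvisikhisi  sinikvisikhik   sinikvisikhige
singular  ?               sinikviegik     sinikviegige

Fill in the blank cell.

Attach evidentiality witnessed -vu → sinikvu.
Attach number singular -eg → sinikvueg.
Attach mood subjunctive -u → sinikvuegu.
Attach person 1st person -su → sinikvuegusu.
Apply vowel harmony: sinikvuegusu → sinikviegisi.

sinikviegisi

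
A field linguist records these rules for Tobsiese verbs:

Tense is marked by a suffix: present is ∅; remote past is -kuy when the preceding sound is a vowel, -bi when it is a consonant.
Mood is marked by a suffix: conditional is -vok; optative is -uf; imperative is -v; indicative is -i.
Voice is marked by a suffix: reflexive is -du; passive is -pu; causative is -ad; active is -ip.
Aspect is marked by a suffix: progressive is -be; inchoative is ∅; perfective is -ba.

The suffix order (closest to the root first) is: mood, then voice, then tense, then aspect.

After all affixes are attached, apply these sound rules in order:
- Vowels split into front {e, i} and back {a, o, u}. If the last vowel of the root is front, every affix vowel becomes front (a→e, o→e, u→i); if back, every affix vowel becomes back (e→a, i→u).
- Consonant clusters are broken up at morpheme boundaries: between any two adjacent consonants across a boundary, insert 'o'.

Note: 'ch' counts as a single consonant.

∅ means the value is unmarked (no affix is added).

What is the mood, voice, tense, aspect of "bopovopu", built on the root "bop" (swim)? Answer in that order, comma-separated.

Segment: bop-v-pu.
mood: -v → imperative.
voice: -pu → passive.
tense: ∅ → present.
aspect: ∅ → inchoative.

imperative, passive, present, inchoative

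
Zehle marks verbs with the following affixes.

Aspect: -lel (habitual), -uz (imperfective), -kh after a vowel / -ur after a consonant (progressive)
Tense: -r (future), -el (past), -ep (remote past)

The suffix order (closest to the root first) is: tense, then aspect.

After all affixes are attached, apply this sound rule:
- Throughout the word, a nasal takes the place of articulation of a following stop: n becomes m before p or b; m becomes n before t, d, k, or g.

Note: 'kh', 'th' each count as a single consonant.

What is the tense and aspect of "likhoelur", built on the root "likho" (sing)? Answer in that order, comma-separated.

past, progressive

Segment: likho-el-ur.
tense: -el → past.
aspect: -kh/ur → progressive.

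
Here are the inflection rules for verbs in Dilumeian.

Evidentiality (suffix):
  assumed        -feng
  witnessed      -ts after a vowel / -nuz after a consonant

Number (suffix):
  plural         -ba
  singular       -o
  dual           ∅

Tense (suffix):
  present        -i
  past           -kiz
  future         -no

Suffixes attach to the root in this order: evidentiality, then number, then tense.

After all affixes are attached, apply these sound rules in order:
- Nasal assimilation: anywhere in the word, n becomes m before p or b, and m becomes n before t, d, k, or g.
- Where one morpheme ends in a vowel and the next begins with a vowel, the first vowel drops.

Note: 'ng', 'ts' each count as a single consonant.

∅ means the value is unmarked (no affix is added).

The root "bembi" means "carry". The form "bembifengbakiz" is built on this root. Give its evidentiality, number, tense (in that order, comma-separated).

Segment: bembi-feng-ba-kiz.
evidentiality: -feng → assumed.
number: -ba → plural.
tense: -kiz → past.

assumed, plural, past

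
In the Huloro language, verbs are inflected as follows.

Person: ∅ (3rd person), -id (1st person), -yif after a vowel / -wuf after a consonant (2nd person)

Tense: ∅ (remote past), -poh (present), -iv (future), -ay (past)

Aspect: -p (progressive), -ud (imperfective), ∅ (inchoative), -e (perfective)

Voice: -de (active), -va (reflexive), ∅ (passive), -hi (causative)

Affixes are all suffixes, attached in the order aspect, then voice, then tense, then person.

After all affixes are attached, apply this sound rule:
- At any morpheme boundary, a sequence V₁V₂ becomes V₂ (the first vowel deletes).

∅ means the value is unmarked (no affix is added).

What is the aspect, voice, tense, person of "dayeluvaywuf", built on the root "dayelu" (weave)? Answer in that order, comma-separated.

Segment: dayelu-va-ay-wuf.
aspect: ∅ → inchoative.
voice: -va → reflexive.
tense: -ay → past.
person: -yif/wuf → 2nd person.

inchoative, reflexive, past, 2nd person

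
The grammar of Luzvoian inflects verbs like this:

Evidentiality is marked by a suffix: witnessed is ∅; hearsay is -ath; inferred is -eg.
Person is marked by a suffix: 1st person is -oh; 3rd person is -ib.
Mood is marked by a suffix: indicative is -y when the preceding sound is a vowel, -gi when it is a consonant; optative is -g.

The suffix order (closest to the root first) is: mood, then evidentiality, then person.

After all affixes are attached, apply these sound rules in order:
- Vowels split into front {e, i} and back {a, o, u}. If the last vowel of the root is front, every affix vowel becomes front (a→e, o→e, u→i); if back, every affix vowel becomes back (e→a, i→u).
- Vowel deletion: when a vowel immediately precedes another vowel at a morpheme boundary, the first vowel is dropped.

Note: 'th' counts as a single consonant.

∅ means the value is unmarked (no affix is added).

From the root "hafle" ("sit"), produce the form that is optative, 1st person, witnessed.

Attach mood optative -g → hafleg.
evidentiality = witnessed: zero marking, form stays hafleg.
Attach person 1st person -oh → haflegoh.
Apply vowel harmony: haflegoh → haflegeh.
Vowel deletion: no change.

haflegeh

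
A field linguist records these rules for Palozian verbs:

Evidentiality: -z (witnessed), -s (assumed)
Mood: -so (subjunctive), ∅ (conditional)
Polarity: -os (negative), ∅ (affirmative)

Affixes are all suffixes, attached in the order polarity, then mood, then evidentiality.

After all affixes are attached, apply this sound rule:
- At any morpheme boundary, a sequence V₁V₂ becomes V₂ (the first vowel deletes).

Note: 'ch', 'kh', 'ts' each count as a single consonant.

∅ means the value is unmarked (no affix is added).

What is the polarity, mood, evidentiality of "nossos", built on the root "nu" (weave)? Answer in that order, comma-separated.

Segment: nu-os-so-s.
polarity: -os → negative.
mood: -so → subjunctive.
evidentiality: -s → assumed.

negative, subjunctive, assumed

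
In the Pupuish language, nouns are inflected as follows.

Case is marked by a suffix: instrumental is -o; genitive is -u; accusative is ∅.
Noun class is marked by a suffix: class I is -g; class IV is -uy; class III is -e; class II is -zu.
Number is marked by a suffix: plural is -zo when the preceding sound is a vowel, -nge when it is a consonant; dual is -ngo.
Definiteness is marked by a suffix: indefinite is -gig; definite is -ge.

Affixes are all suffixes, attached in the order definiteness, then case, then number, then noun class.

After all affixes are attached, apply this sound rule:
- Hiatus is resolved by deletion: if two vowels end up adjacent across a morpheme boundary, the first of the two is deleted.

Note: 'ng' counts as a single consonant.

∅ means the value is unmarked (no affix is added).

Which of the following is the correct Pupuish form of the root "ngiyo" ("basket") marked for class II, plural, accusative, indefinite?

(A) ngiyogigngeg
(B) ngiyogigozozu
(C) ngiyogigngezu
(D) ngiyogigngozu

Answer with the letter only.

Attach definiteness indefinite -gig → ngiyogig.
case = accusative: zero marking, form stays ngiyogig.
Attach number plural -nge (after consonant 'g') → ngiyogignge.
Attach noun class class II -zu → ngiyogigngezu.
Vowel deletion: no change.
So the correct form is ngiyogigngezu, option (C).
(A) ngiyogigngeg is wrong: it uses class I instead of class II for noun class.
(D) ngiyogigngozu is wrong: it uses dual instead of plural for number.
(B) ngiyogigozozu is wrong: it uses instrumental instead of accusative for case.

C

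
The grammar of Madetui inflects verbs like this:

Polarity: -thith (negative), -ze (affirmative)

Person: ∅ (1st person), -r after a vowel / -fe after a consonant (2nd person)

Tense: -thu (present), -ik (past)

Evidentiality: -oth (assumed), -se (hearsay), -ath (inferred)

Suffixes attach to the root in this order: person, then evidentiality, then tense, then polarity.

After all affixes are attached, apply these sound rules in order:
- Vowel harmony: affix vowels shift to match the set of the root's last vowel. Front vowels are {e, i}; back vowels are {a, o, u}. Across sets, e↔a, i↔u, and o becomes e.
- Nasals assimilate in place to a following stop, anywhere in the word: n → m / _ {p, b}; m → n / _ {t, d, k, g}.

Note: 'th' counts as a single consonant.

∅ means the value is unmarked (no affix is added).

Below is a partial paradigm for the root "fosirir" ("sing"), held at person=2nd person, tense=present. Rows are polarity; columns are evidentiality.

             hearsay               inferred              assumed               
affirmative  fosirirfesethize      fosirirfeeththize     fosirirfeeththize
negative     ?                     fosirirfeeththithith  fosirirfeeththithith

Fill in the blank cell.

fosirirfesethithith

Attach person 2nd person -fe (after consonant 'r') → fosirirfe.
Attach evidentiality hearsay -se → fosirirfese.
Attach tense present -thu → fosirirfesethu.
Attach polarity negative -thith → fosirirfesethuthith.
Apply vowel harmony: fosirirfesethuthith → fosirirfesethithith.
Nasal assimilation: no change.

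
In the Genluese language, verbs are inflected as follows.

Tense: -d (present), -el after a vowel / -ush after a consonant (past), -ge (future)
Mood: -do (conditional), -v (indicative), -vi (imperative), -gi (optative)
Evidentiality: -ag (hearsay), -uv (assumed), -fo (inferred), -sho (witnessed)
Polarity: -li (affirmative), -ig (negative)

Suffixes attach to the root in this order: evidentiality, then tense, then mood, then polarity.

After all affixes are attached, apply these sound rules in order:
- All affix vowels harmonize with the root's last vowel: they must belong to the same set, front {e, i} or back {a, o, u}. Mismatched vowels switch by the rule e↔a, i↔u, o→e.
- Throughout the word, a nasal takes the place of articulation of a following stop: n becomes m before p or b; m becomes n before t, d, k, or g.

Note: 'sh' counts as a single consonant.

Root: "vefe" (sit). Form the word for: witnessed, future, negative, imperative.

Attach evidentiality witnessed -sho → vefesho.
Attach tense future -ge → vefeshoge.
Attach mood imperative -vi → vefeshogevi.
Attach polarity negative -ig → vefeshogeviig.
Apply vowel harmony: vefeshogeviig → vefeshegeviig.
Nasal assimilation: no change.

vefeshegeviig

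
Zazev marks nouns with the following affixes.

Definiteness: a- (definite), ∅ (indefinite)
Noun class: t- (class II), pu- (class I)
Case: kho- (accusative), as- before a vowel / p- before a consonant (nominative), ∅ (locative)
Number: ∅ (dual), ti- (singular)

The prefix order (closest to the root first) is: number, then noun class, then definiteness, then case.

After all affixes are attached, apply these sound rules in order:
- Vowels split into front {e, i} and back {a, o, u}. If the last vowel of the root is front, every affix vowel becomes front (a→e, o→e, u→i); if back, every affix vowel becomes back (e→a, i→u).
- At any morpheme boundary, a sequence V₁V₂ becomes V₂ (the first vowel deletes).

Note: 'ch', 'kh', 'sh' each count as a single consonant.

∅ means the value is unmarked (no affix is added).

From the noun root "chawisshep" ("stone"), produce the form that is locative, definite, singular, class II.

ettichawisshep

Attach number singular ti- → tichawisshep.
Attach noun class class II t- → ttichawisshep.
Attach definiteness definite a- → attichawisshep.
case = locative: zero marking, form stays attichawisshep.
Apply vowel harmony: attichawisshep → ettichawisshep.
Vowel deletion: no change.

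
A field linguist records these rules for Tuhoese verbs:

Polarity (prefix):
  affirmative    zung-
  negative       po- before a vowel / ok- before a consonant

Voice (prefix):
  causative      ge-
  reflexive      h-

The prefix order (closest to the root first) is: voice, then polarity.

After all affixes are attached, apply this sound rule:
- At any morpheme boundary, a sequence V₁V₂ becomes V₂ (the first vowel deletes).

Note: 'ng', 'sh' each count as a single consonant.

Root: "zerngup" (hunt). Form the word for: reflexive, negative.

okhzerngup

Attach voice reflexive h- → hzerngup.
Attach polarity negative ok- (before consonant 'h') → okhzerngup.
Vowel deletion: no change.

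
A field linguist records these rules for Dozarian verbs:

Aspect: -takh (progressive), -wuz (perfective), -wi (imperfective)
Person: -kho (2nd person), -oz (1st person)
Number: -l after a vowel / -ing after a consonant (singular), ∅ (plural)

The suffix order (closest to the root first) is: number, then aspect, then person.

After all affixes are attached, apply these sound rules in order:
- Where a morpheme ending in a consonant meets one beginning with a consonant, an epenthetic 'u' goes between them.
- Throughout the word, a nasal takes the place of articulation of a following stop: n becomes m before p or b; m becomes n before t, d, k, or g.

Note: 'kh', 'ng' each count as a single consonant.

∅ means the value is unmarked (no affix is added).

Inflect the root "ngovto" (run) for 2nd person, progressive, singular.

ngovtolutakhukho

Attach number singular -l (after vowel 'o') → ngovtol.
Attach aspect progressive -takh → ngovtoltakh.
Attach person 2nd person -kho → ngovtoltakhkho.
Apply epenthesis: ngovtoltakhkho → ngovtolutakhukho.
Nasal assimilation: no change.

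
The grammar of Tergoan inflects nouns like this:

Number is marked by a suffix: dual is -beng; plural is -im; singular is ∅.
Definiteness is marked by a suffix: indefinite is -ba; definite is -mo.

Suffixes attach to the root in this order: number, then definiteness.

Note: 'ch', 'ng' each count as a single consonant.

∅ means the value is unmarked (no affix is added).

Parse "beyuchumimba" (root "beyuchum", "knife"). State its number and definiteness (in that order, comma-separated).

Segment: beyuchum-im-ba.
number: -im → plural.
definiteness: -ba → indefinite.

plural, indefinite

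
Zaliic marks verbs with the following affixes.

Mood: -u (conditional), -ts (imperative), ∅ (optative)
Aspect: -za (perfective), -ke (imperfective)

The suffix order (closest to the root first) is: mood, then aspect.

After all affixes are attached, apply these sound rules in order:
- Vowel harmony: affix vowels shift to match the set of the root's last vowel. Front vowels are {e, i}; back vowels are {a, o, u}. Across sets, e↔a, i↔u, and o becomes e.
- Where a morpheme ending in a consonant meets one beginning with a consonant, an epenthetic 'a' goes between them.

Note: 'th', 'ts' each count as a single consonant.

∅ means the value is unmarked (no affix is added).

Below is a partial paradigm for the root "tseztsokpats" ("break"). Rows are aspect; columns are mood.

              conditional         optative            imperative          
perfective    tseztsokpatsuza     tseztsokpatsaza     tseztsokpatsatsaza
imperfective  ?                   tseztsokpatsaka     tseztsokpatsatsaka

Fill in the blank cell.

tseztsokpatsuka

Attach mood conditional -u → tseztsokpatsu.
Attach aspect imperfective -ke → tseztsokpatsuke.
Apply vowel harmony: tseztsokpatsuke → tseztsokpatsuka.
Epenthesis: no change.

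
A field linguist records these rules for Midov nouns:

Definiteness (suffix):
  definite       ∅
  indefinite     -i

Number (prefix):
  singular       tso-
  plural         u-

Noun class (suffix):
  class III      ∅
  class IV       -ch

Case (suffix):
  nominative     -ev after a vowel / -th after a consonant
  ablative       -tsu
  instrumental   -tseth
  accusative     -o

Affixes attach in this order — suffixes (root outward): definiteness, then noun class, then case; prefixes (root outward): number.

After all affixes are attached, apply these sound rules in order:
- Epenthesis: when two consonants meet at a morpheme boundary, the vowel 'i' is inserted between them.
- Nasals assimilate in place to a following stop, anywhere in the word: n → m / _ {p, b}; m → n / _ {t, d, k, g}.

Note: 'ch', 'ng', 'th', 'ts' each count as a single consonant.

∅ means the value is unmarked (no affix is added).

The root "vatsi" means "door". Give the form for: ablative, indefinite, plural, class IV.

Attach definiteness indefinite -i → vatsii.
Attach noun class class IV -ch → vatsiich.
Attach number plural u- → uvatsiich.
Attach case ablative -tsu → uvatsiichtsu.
Apply epenthesis: uvatsiichtsu → uvatsiichitsu.
Nasal assimilation: no change.

uvatsiichitsu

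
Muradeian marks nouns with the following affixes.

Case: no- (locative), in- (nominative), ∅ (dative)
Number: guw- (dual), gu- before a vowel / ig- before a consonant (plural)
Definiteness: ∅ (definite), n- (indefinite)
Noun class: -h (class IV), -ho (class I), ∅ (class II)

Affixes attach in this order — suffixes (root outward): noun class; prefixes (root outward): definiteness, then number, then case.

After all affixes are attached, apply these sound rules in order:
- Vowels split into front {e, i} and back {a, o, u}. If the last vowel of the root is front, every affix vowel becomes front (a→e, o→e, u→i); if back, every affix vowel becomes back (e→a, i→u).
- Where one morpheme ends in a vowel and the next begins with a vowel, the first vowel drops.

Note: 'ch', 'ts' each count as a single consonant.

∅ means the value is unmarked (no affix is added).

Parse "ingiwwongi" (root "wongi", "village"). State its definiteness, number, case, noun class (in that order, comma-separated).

Segment: in-guw-wongi.
definiteness: ∅ → definite.
number: guw- → dual.
case: in- → nominative.
noun class: ∅ → class II.

definite, dual, nominative, class II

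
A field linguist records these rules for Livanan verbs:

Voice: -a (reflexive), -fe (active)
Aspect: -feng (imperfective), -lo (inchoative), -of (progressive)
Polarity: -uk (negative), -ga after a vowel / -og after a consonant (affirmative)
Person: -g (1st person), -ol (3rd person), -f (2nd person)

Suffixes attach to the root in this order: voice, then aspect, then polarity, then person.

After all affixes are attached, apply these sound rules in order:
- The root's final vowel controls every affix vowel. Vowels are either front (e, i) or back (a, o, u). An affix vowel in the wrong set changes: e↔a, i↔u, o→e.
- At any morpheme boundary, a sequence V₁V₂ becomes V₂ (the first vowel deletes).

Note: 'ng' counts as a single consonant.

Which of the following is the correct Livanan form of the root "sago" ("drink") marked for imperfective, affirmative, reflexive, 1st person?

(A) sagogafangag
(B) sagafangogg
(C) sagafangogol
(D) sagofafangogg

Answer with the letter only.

Attach voice reflexive -a → sagoa.
Attach aspect imperfective -feng → sagoafeng.
Attach polarity affirmative -og (after consonant 'ng') → sagoafengog.
Attach person 1st person -g → sagoafengogg.
Apply vowel harmony: sagoafengogg → sagoafangogg.
Apply vowel deletion: sagoafangogg → sagafangogg.
So the correct form is sagafangogg, option (B).
(A) sagogafangag is wrong: it has the affixes in the wrong order.
(C) sagafangogol is wrong: it uses 3rd person instead of 1st person for person.
(D) sagofafangogg is wrong: it uses active instead of reflexive for voice.

B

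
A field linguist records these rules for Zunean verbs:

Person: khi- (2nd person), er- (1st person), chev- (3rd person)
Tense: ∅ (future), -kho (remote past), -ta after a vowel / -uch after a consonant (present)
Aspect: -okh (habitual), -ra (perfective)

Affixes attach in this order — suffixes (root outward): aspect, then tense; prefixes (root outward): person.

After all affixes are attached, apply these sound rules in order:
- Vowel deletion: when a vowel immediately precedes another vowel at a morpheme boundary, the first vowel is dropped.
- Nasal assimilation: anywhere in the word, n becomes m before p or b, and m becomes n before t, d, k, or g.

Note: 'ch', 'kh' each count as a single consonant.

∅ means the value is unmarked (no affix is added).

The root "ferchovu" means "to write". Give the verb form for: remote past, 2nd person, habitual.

khiferchovokhkho

Attach aspect habitual -okh → ferchovuokh.
Attach person 2nd person khi- → khiferchovuokh.
Attach tense remote past -kho → khiferchovuokhkho.
Apply vowel deletion: khiferchovuokhkho → khiferchovokhkho.
Nasal assimilation: no change.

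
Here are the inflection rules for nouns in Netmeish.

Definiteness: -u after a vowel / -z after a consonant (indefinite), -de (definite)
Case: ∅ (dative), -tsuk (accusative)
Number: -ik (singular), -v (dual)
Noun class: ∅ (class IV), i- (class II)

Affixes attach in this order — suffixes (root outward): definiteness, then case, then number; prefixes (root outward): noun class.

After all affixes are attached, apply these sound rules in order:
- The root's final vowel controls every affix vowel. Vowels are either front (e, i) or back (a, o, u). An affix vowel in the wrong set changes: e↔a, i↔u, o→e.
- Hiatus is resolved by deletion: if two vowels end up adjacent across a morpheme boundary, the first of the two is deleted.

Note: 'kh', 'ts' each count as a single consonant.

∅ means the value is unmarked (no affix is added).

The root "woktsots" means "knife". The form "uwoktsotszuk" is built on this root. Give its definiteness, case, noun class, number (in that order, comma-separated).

Segment: i-woktsots-z-ik.
definiteness: -u/z → indefinite.
case: ∅ → dative.
noun class: i- → class II.
number: -ik → singular.

indefinite, dative, class II, singular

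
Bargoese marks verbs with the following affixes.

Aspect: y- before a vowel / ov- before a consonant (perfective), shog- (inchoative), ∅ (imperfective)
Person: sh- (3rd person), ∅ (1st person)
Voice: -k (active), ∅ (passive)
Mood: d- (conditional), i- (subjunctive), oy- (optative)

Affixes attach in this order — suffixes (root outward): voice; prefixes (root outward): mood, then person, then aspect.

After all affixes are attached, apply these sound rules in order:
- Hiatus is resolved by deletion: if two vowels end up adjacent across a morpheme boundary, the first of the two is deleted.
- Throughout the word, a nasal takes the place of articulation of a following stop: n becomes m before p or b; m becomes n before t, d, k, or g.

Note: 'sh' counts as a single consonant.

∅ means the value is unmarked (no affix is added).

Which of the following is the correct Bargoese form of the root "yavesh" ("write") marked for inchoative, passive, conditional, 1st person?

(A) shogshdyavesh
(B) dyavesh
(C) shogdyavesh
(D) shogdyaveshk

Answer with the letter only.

C

Attach mood conditional d- → dyavesh.
voice = passive: zero marking, form stays dyavesh.
person = 1st person: zero marking, form stays dyavesh.
Attach aspect inchoative shog- → shogdyavesh.
Vowel deletion: no change.
Nasal assimilation: no change.
So the correct form is shogdyavesh, option (C).
(B) dyavesh is wrong: it uses imperfective instead of inchoative for aspect.
(A) shogshdyavesh is wrong: it uses 3rd person instead of 1st person for person.
(D) shogdyaveshk is wrong: it uses active instead of passive for voice.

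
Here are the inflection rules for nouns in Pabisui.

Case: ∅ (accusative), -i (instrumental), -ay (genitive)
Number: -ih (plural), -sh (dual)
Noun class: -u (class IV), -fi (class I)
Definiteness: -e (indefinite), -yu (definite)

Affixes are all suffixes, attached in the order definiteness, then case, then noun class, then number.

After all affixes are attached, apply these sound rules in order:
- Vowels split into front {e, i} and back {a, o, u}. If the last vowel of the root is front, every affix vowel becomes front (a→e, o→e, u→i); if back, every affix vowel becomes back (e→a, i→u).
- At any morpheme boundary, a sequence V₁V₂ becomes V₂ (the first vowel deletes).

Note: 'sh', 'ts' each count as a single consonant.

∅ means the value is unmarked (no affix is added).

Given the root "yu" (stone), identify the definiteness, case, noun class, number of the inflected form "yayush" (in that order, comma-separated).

Segment: yu-e-ay-u-sh.
definiteness: -e → indefinite.
case: -ay → genitive.
noun class: -u → class IV.
number: -sh → dual.

indefinite, genitive, class IV, dual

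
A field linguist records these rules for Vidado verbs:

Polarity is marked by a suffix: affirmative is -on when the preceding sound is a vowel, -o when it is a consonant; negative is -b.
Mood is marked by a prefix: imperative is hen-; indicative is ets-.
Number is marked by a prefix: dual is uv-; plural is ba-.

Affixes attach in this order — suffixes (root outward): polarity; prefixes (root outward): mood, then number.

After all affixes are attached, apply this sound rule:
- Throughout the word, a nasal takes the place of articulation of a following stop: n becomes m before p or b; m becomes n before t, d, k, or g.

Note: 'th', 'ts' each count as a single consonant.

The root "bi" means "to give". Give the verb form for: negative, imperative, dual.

Attach polarity negative -b → bib.
Attach mood imperative hen- → henbib.
Attach number dual uv- → uvhenbib.
Apply nasal assimilation: uvhenbib → uvhembib.

uvhembib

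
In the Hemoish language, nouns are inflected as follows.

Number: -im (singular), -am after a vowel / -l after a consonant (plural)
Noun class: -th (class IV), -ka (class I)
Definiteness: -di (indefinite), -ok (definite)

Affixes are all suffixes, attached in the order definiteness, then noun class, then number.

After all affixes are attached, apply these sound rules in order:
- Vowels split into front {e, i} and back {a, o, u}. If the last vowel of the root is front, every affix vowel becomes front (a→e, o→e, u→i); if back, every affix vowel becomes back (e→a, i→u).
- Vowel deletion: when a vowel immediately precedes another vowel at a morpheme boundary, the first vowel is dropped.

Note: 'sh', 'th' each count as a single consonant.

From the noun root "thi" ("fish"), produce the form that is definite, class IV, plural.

thekthl

Attach definiteness definite -ok → thiok.
Attach noun class class IV -th → thiokth.
Attach number plural -l (after consonant 'th') → thiokthl.
Apply vowel harmony: thiokthl → thiekthl.
Apply vowel deletion: thiekthl → thekthl.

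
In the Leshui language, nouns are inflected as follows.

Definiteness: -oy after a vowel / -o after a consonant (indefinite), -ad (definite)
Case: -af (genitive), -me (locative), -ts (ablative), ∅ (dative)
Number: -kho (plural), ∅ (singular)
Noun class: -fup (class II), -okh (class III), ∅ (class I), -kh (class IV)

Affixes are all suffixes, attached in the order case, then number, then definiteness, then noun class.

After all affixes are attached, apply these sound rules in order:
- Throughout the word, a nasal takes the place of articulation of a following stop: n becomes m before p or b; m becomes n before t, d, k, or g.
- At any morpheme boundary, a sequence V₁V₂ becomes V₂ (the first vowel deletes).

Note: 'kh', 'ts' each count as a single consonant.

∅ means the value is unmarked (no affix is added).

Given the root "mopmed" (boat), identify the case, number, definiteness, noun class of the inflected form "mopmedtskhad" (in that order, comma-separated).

ablative, plural, definite, class I

Segment: mopmed-ts-kho-ad.
case: -ts → ablative.
number: -kho → plural.
definiteness: -ad → definite.
noun class: ∅ → class I.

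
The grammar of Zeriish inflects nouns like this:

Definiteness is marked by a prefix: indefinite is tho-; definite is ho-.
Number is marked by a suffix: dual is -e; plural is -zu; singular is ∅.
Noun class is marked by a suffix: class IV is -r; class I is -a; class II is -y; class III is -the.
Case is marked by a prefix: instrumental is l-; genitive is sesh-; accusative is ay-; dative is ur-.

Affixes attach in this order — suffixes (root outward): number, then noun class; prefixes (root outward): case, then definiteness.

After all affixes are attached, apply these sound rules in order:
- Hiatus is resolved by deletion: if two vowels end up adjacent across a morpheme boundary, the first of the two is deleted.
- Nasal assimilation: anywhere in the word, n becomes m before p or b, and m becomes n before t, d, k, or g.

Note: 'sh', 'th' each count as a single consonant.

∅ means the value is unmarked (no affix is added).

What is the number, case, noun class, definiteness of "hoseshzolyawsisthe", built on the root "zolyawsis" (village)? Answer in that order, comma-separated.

singular, genitive, class III, definite

Segment: ho-sesh-zolyawsis-the.
number: ∅ → singular.
case: sesh- → genitive.
noun class: -the → class III.
definiteness: ho- → definite.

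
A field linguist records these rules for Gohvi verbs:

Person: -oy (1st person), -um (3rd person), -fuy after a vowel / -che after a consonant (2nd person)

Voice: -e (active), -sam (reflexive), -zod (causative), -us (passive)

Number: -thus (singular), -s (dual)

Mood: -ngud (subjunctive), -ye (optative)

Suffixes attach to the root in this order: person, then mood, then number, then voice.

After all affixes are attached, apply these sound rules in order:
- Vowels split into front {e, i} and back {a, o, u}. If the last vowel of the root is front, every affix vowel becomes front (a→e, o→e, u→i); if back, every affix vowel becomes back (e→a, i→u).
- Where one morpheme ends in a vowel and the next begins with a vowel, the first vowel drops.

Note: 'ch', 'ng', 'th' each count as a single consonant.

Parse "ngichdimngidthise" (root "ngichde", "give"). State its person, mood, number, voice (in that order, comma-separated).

3rd person, subjunctive, singular, active

Segment: ngichde-um-ngud-thus-e.
person: -um → 3rd person.
mood: -ngud → subjunctive.
number: -thus → singular.
voice: -e → active.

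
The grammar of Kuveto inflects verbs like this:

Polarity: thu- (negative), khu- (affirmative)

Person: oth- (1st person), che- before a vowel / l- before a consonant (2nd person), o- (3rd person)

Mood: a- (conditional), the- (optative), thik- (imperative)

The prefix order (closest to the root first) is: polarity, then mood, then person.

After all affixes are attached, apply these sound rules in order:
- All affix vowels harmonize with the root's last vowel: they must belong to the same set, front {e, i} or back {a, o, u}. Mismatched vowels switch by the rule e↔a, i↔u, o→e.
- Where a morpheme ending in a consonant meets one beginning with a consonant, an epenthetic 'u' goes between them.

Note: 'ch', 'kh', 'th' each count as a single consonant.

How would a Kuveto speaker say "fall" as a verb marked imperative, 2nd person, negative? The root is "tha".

luthukuthutha

Attach polarity negative thu- → thutha.
Attach mood imperative thik- → thikthutha.
Attach person 2nd person l- (before consonant 'th') → lthikthutha.
Apply vowel harmony: lthikthutha → lthukthutha.
Apply epenthesis: lthukthutha → luthukuthutha.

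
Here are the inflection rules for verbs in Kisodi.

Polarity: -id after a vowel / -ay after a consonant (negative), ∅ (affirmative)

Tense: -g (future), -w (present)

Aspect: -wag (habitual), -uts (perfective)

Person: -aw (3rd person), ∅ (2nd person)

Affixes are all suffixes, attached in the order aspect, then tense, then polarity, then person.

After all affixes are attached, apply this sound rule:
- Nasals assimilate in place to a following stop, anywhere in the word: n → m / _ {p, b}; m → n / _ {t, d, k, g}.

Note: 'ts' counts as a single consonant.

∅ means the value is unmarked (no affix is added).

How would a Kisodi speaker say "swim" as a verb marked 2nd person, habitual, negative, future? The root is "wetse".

Attach aspect habitual -wag → wetsewag.
Attach tense future -g → wetsewagg.
Attach polarity negative -ay (after consonant 'g') → wetsewaggay.
person = 2nd person: zero marking, form stays wetsewaggay.
Nasal assimilation: no change.

wetsewaggay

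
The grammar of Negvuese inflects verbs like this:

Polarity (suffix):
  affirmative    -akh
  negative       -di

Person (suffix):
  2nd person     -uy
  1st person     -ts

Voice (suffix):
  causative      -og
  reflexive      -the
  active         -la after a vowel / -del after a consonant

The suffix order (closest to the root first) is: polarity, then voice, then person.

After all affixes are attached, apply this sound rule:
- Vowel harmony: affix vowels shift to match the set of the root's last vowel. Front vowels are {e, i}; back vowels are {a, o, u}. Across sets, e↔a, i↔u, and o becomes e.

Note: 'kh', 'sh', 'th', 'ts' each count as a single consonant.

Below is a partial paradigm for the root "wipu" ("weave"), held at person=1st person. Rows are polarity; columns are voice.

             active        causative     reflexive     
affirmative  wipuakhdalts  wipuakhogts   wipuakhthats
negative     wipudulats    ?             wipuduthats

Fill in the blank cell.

wipuduogts

Attach polarity negative -di → wipudi.
Attach voice causative -og → wipudiog.
Attach person 1st person -ts → wipudiogts.
Apply vowel harmony: wipudiogts → wipuduogts.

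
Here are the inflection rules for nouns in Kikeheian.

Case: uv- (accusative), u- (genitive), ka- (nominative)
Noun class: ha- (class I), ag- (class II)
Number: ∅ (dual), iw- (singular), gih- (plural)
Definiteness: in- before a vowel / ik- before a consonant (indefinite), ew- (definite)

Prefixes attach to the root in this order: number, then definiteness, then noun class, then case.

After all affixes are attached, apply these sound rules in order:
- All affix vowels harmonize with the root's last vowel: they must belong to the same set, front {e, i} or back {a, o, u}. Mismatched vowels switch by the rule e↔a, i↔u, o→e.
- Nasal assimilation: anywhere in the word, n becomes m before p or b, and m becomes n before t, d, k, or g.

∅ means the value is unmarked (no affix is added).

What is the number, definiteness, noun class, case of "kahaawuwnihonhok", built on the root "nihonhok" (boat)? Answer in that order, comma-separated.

singular, definite, class I, nominative

Segment: ka-ha-ew-iw-nihonhok.
number: iw- → singular.
definiteness: ew- → definite.
noun class: ha- → class I.
case: ka- → nominative.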